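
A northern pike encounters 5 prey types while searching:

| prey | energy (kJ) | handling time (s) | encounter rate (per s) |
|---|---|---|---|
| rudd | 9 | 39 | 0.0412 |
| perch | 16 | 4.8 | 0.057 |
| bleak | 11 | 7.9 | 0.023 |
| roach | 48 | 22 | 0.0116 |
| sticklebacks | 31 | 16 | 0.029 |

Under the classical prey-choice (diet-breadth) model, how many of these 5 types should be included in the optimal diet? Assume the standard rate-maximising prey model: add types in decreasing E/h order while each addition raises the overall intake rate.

4

E/h in descending order: perch 3.33, roach 2.18, sticklebacks 1.94, bleak 1.39, rudd 0.231 kJ/s. The optimal diet is the largest prefix of this list for which every included type satisfies E_i/h_i > R on the types above it.
Rate on top 1: 0.7161. roach: 2.18 > 0.7161 → include.
Rate on top 2: 0.9608. sticklebacks: 1.94 > 0.9608 → include.
Rate on top 3: 1.188. bleak: 1.39 > 1.188 → include.
Rate on top 4: 1.205. rudd: 0.231 < 1.205 → exclude; stop.
Optimal diet: perch, roach, sticklebacks, bleak — 4 of 5 types.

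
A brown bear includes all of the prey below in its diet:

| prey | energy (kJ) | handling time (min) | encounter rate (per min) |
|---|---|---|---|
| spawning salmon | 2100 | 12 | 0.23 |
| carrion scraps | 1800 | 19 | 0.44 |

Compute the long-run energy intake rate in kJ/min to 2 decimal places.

105.20 kJ/min

Energy encountered per unit search time: 0.23×2100 + 0.44×1800 = 1275 kJ/min.
Handling time per unit search time: 0.23×12 + 0.44×19 = 11.12.
Rate = 1275/(1 + 11.12) = 105.2 kJ/min.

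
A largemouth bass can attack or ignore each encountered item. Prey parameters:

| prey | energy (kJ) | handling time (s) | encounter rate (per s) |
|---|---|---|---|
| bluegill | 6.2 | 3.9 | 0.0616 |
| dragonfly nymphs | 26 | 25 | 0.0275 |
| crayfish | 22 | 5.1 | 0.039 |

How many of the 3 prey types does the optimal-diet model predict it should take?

3

Profitabilities (E/h, kJ/s): crayfish 4.31, bluegill 1.59, dragonfly nymphs 1.04. Add prey in this order while the next type's profitability exceeds the intake rate on those already taken.
Rate on top 1: 0.7157. bluegill: 1.59 > 0.7157 → include.
Rate on top 2: 0.8616. dragonfly nymphs: 1.04 > 0.8616 → include.
Optimal diet: crayfish, bluegill, dragonfly nymphs — 3 of 3 types.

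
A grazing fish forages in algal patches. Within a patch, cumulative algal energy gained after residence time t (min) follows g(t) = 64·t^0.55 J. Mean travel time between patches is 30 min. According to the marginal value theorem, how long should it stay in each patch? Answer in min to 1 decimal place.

36.7 min

Optimal t* satisfies g'(t*) = g(t*)/(T + t*).
g'(t) = 0.55·64·t^-0.45. Setting 0.55·64·t^-0.45 = 64·t^0.55/(30+t) gives 0.55(30+t) = t, so 0.45·t = 0.55×30.
t* = 0.55×30/0.45 = 36.67 min.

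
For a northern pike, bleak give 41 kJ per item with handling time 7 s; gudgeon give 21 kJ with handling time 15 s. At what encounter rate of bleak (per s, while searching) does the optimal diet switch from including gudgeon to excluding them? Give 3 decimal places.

0.045 per s

Drop gudgeon once their profitability E₂/h₂ falls below the rate achievable on bleak alone: E₂/h₂ = λE₁/(1 + λh₁).
Solve for λ: λE₁h₂ = E₂(1 + λh₁) → λ(E₁h₂ − E₂h₁) = E₂ → λ = E₂/(E₁h₂ − E₂h₁).
λ = 21/(41×15 − 21×7) = 21/468 = 0.04487 per s.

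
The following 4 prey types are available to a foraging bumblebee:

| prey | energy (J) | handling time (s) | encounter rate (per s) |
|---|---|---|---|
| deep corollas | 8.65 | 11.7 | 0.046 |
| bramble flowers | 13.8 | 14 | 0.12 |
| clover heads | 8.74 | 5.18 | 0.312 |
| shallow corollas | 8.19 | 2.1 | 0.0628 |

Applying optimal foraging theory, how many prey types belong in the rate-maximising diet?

2

E/h in descending order: shallow corollas 3.9, clover heads 1.69, bramble flowers 0.986, deep corollas 0.739 J/s. The optimal diet is the largest prefix of this list for which every included type satisfies E_i/h_i > R on the types above it.
Rate on top 1: 0.4544. clover heads: 1.69 > 0.4544 → include.
Rate on top 2: 1.179. bramble flowers: 0.986 < 1.179 → exclude; stop.
Optimal diet: shallow corollas, clover heads — 2 of 4 types.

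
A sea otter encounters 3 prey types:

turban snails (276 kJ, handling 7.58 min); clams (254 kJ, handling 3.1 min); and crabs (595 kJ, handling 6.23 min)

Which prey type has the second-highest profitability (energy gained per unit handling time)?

clams

Profitability E/h (kJ/min): turban snails = 276/7.58 = 36.4, clams = 254/3.1 = 81.9, crabs = 595/6.23 = 95.5.
Ranked: crabs > clams > turban snails.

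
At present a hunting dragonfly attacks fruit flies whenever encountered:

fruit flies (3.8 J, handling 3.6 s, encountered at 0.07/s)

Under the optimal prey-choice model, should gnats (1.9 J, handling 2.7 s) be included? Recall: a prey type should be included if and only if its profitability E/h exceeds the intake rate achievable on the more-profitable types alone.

On fruit flies alone, R = ΣλE/(1+Σλh) = 0.266/1.252 = 0.2125 J/s.
Profitability of gnats: 1.9/2.7 = 0.7037 J/s.
0.7037 > 0.2125, so adding gnats raises the average — include it.

Yes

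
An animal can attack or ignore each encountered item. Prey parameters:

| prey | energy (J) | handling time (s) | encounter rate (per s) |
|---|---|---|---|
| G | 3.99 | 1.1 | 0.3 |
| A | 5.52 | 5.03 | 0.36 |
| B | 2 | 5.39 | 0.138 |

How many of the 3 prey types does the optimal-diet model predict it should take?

2

Rank by E/h (J/s): G 3.63, A 1.1, B 0.371. Include each in turn until the next type's E/h falls below the running intake rate.
Rate on top 1: 0.9. A: 1.1 > 0.9 → include.
Rate on top 2: 1.014. B: 0.371 < 1.014 → exclude; stop.
Optimal diet: G, A — 2 of 3 types.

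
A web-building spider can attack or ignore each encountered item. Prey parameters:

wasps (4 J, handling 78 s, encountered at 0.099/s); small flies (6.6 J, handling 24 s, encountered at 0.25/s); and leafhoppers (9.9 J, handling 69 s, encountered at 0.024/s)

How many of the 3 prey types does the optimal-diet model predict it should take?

1

E/h in descending order: small flies 0.275, leafhoppers 0.143, wasps 0.0513 J/s. The optimal diet is the largest prefix of this list for which every included type satisfies E_i/h_i > R on the types above it.
Rate on top 1: 0.2357. leafhoppers: 0.143 < 0.2357 → exclude; stop.
Optimal diet: small flies — 1 of 3 types.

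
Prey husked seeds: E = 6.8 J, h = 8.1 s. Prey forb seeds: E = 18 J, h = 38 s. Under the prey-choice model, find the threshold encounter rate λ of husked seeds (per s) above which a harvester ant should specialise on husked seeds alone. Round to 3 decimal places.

0.160 per s

The zero-one rule: include forb seeds iff E₂/h₂ > λE₁/(1+λh₁). Equality gives the switch point.
λE₁h₂ = E₂ + λE₂h₁ ⇒ λ = E₂/(E₁h₂ − E₂h₁) = 18/(258.4 − 145.8) = 0.1599 per s.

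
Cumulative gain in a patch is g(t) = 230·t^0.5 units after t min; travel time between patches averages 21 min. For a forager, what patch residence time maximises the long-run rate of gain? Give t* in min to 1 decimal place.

Optimal t* satisfies g'(t*) = g(t*)/(T + t*).
g'(t) = 0.5·230·t^-0.5. Setting 0.5·230·t^-0.5 = 230·t^0.5/(21+t) gives 0.5(21+t) = t, so 0.50·t = 0.5×21.
t* = 0.5×21/0.50 = 21 min.

21.0 min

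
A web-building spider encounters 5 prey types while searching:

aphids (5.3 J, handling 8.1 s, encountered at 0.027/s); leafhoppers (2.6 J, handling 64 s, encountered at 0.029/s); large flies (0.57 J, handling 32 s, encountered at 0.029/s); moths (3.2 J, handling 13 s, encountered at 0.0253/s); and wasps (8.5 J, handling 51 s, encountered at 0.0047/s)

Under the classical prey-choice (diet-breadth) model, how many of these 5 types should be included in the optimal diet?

3

Rank by E/h (J/s): aphids 0.654, moths 0.246, wasps 0.167, leafhoppers 0.0406, large flies 0.0178. Include each in turn until the next type's E/h falls below the running intake rate.
Rate on top 1: 0.1174. moths: 0.246 > 0.1174 → include.
Rate on top 2: 0.1448. wasps: 0.167 > 0.1448 → include.
Rate on top 3: 0.1477. leafhoppers: 0.0406 < 0.1477 → exclude; stop.
Optimal diet: aphids, moths, wasps — 3 of 5 types.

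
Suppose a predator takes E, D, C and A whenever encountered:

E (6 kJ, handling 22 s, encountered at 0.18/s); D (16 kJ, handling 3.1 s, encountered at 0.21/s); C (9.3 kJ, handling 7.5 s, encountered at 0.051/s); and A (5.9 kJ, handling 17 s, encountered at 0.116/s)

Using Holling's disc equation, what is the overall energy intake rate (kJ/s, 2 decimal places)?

0.70 kJ/s

Energy encountered per unit search time: 0.18×6 + 0.21×16 + 0.051×9.3 + 0.116×5.9 = 5.599 kJ/s.
Handling time per unit search time: 0.18×22 + 0.21×3.1 + 0.051×7.5 + 0.116×17 = 6.966.
Rate = 5.599/(1 + 6.966) = 0.7029 kJ/s.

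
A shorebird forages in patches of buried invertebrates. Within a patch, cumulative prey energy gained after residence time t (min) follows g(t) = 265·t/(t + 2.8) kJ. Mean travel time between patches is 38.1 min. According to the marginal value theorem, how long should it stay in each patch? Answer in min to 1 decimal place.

10.3 min

By the marginal value theorem, leave when the instantaneous gain rate g'(t) equals the habitat-wide average g(t)/(T + t).
g'(t) = 265·2.8/(t + 2.8)². Setting 265·2.8/(t+2.8)² = 265t/[(t+2.8)(38.1+t)] gives 2.8(38.1+t) = t(t+2.8), so t² = 2.8×38.1 = 106.7.
t* = √106.7 = 10.33 min.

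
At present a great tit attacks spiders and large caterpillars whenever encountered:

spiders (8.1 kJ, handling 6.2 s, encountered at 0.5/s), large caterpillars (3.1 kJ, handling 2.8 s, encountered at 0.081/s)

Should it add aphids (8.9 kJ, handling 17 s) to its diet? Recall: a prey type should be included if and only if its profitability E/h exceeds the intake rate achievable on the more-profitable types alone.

No

On spiders and large caterpillars alone, R = ΣλE/(1+Σλh) = 4.301/4.327 = 0.9941 kJ/s.
Profitability of aphids: 8.9/17 = 0.5235 kJ/s.
0.5235 < 0.9941, so adding aphids would lower the average — exclude it.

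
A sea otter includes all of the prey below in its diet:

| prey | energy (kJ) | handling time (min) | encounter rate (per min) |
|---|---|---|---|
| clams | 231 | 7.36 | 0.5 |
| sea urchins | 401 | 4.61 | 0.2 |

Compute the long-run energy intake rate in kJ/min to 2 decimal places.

34.93 kJ/min

R = Σλ_iE_i / (1 + Σλ_ih_i)
Numerator: 0.5×231 + 0.2×401 = 195.7
Denominator: 1 + 0.5×7.36 + 0.2×4.61 = 5.602
R = 195.7/5.602 = 34.93 kJ/min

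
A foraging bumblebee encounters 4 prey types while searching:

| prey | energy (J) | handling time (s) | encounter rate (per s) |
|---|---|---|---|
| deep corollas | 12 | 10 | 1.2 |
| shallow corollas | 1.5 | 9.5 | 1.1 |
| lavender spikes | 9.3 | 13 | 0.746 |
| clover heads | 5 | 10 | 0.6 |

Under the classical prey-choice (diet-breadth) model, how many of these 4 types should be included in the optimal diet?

Rank by E/h (J/s): deep corollas 1.2, lavender spikes 0.715, clover heads 0.5, shallow corollas 0.158. Include each in turn until the next type's E/h falls below the running intake rate.
Rate on top 1: 1.108. lavender spikes: 0.715 < 1.108 → exclude; stop.
Optimal diet: deep corollas — 1 of 4 types.

1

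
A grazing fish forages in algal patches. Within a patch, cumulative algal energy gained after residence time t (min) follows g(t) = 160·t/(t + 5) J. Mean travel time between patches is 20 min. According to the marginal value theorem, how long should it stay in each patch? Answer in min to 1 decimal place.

By the marginal value theorem, leave when the instantaneous gain rate g'(t) equals the habitat-wide average g(t)/(T + t).
g'(t) = 160·5/(t + 5)². Setting 160·5/(t+5)² = 160t/[(t+5)(20+t)] gives 5(20+t) = t(t+5), so t² = 5×20 = 100.
t* = √100 = 10 min.

10.0 min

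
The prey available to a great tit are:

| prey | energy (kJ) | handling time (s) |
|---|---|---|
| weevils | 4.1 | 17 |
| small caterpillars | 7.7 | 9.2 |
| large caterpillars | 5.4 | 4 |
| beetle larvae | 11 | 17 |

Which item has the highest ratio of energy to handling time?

Profitability E/h (kJ/s): weevils = 4.1/17 = 0.241, small caterpillars = 7.7/9.2 = 0.837, large caterpillars = 5.4/4 = 1.35, beetle larvae = 11/17 = 0.647.
Ranked: large caterpillars > small caterpillars > beetle larvae > weevils.

large caterpillars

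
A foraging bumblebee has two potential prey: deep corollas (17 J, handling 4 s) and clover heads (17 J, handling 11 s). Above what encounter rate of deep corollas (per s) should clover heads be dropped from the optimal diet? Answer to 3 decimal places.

At the threshold, the rate on deep corollas alone equals the profitability of clover heads: λ·17/(1 + λ·4) = 17/11 = 1.545.
Rearranging, λ(17 − 1.545×4) = 1.545, so λ = 1.545/10.82 = 0.1429 per s.

0.143 per s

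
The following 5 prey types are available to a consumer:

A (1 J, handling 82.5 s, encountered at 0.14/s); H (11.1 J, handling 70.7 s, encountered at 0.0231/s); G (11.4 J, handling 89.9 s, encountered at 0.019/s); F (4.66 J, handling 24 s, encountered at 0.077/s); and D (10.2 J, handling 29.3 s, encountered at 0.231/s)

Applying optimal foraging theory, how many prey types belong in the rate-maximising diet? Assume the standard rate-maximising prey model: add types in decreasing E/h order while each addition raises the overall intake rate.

1

Rank by E/h (J/s): D 0.348, F 0.194, H 0.157, G 0.127, A 0.0121. Include each in turn until the next type's E/h falls below the running intake rate.
Rate on top 1: 0.3033. F: 0.194 < 0.3033 → exclude; stop.
Optimal diet: D — 1 of 5 types.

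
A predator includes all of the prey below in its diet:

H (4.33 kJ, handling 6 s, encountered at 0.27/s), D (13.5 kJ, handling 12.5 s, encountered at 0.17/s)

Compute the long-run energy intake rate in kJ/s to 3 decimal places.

0.730 kJ/s

R = Σλ_iE_i / (1 + Σλ_ih_i)
Numerator: 0.27×4.33 + 0.17×13.5 = 3.464
Denominator: 1 + 0.27×6 + 0.17×12.5 = 4.745
R = 3.464/4.745 = 0.7301 kJ/s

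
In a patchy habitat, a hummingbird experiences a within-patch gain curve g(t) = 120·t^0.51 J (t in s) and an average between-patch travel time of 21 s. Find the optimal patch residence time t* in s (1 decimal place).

Maximise g(t)/(T+t): set derivative to zero → g'(t)(T+t) = g(t).
g'(t) = 0.51·120·t^-0.49. Setting 0.51·120·t^-0.49 = 120·t^0.51/(21+t) gives 0.51(21+t) = t, so 0.49·t = 0.51×21.
t* = 0.51×21/0.49 = 21.86 s.

21.9 s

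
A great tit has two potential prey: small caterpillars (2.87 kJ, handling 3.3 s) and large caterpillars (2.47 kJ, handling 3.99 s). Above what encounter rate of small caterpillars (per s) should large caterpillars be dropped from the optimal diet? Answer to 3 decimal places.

At the threshold, the rate on small caterpillars alone equals the profitability of large caterpillars: λ·2.87/(1 + λ·3.3) = 2.47/3.99 = 0.619.
Rearranging, λ(2.87 − 0.619×3.3) = 0.619, so λ = 0.619/0.8271 = 0.7484 per s.

0.748 per s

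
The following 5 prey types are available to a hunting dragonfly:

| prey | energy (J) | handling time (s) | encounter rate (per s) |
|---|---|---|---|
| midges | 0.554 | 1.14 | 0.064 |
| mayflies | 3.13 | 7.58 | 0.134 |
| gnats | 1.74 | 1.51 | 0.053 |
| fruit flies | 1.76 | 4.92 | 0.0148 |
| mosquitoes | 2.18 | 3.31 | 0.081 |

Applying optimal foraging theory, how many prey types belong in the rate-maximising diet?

5

Profitabilities (E/h, J/s): gnats 1.15, mosquitoes 0.659, midges 0.486, mayflies 0.413, fruit flies 0.358. Add prey in this order while the next type's profitability exceeds the intake rate on those already taken.
Rate on top 1: 0.08539. mosquitoes: 0.659 > 0.08539 → include.
Rate on top 2: 0.1994. midges: 0.486 > 0.1994 → include.
Rate on top 3: 0.2141. mayflies: 0.413 > 0.2141 → include.
Rate on top 4: 0.297. fruit flies: 0.358 > 0.297 → include.
Optimal diet: gnats, mosquitoes, midges, mayflies, fruit flies — 5 of 5 types.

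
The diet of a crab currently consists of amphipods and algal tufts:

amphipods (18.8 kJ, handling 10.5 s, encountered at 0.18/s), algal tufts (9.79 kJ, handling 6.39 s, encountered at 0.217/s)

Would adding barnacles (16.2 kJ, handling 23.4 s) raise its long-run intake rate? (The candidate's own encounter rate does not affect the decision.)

Current rate: (0.18×18.8 + 0.217×9.79)/(1 + 0.18×10.5 + 0.217×6.39) = 1.288 kJ/s.
Profitability of barnacles: 16.2/23.4 = 0.6923 kJ/s.
Since 0.6923 < R, time spent handling barnacles is better spent searching.

No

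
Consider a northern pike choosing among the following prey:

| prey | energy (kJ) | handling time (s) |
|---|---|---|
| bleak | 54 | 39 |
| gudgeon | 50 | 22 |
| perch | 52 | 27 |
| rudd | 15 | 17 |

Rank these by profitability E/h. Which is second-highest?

perch

In descending order of E/h:
gudgeon: 50/22 = 2.27 kJ/s
perch: 52/27 = 1.93 kJ/s
bleak: 54/39 = 1.38 kJ/s
rudd: 15/17 = 0.882 kJ/s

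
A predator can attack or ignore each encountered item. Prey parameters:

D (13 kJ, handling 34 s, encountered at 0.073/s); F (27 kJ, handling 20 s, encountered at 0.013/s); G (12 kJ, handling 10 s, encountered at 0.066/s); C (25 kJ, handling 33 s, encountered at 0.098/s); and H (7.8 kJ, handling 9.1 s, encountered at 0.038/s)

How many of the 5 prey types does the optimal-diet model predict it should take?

Rank by E/h (kJ/s): F 1.35, G 1.2, H 0.857, C 0.758, D 0.382. Include each in turn until the next type's E/h falls below the running intake rate.
Rate on top 1: 0.2786. G: 1.2 > 0.2786 → include.
Rate on top 2: 0.5953. H: 0.857 > 0.5953 → include.
Rate on top 3: 0.6353. C: 0.758 > 0.6353 → include.
Rate on top 4: 0.7072. D: 0.382 < 0.7072 → exclude; stop.
Optimal diet: F, G, H, C — 4 of 5 types.

4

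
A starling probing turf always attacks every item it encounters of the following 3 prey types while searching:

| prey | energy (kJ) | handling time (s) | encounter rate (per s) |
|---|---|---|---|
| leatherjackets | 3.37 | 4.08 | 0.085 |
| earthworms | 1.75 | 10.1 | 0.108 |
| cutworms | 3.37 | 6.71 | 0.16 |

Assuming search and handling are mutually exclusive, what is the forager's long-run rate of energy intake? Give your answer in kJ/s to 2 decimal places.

R = Σλ_iE_i / (1 + Σλ_ih_i)
Numerator: 0.085×3.37 + 0.108×1.75 + 0.16×3.37 = 1.015
Denominator: 1 + 0.085×4.08 + 0.108×10.1 + 0.16×6.71 = 3.511
R = 1.015/3.511 = 0.289 kJ/s

0.29 kJ/s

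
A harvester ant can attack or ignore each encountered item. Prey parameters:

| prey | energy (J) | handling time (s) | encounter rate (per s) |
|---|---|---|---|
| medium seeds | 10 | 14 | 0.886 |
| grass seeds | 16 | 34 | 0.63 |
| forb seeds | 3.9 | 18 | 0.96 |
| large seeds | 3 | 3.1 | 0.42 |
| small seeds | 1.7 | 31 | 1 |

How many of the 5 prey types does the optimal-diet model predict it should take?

2

E/h in descending order: large seeds 0.968, medium seeds 0.714, grass seeds 0.471, forb seeds 0.217, small seeds 0.0548 J/s. The optimal diet is the largest prefix of this list for which every included type satisfies E_i/h_i > R on the types above it.
Rate on top 1: 0.5474. medium seeds: 0.714 > 0.5474 → include.
Rate on top 2: 0.6882. grass seeds: 0.471 < 0.6882 → exclude; stop.
Optimal diet: large seeds, medium seeds — 2 of 5 types.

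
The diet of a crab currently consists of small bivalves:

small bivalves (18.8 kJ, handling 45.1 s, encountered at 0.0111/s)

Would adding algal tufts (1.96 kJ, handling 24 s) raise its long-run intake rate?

Intake rate on the current diet: R = (0.0111×18.8) / (1 + 0.0111×45.1) = 0.2087/1.501 = 0.1391 kJ/s.
algal tufts: E/h = 1.96/24 = 0.08167 kJ/s.
0.08167 < 0.1391, so adding algal tufts would lower the average — exclude it.

No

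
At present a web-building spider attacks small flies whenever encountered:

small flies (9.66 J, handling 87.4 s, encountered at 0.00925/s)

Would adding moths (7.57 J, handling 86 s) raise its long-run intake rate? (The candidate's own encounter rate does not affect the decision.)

Yes

Current rate: (0.00925×9.66)/(1 + 0.00925×87.4) = 0.04941 J/s.
Profitability of moths: 7.57/86 = 0.08802 J/s.
Since 0.08802 > R, including moths increases the long-run rate.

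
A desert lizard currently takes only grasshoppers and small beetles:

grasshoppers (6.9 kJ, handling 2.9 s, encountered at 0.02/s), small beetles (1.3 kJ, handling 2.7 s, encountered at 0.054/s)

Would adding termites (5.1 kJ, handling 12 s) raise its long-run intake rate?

Yes

On grasshoppers and small beetles alone, R = ΣλE/(1+Σλh) = 0.2082/1.204 = 0.173 kJ/s.
termites: E/h = 5.1/12 = 0.425 kJ/s.
0.425 > 0.173, so adding termites raises the average — include it.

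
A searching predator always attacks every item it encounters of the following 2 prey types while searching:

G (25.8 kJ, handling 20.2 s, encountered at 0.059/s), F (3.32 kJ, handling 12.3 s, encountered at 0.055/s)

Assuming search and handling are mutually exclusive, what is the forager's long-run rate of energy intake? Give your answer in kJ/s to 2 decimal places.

0.59 kJ/s

R = Σλ_iE_i / (1 + Σλ_ih_i)
Numerator: 0.059×25.8 + 0.055×3.32 = 1.705
Denominator: 1 + 0.059×20.2 + 0.055×12.3 = 2.868
R = 1.705/2.868 = 0.5944 kJ/s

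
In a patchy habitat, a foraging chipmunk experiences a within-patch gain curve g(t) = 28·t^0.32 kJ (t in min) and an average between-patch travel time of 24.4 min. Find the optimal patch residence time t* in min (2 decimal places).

11.48 min

By the marginal value theorem, leave when the instantaneous gain rate g'(t) equals the habitat-wide average g(t)/(T + t).
g'(t) = 0.32·28·t^-0.68. Setting 0.32·28·t^-0.68 = 28·t^0.32/(24.4+t) gives 0.32(24.4+t) = t, so 0.68·t = 0.32×24.4.
t* = 0.32×24.4/0.68 = 11.48 min.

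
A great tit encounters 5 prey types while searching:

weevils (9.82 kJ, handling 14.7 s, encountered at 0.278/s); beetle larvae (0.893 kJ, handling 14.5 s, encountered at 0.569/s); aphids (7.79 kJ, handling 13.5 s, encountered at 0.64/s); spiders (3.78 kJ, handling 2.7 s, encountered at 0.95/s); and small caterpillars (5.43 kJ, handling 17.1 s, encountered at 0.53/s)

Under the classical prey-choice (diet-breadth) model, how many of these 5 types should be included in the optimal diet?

E/h in descending order: spiders 1.4, weevils 0.668, aphids 0.577, small caterpillars 0.318, beetle larvae 0.0616 kJ/s. The optimal diet is the largest prefix of this list for which every included type satisfies E_i/h_i > R on the types above it.
Rate on top 1: 1.007. weevils: 0.668 < 1.007 → exclude; stop.
Optimal diet: spiders — 1 of 5 types.

1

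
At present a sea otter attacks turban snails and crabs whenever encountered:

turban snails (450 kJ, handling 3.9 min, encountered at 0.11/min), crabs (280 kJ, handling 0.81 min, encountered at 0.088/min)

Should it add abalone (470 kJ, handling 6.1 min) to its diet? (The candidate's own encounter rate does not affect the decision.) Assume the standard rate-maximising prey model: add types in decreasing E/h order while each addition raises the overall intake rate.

Yes

Intake rate on the current diet: R = (0.11×450 + 0.088×280) / (1 + 0.11×3.9 + 0.088×0.81) = 74.14/1.5 = 49.42 kJ/min.
abalone: E/h = 470/6.1 = 77.05 kJ/min.
77.05 > 49.42, so adding abalone raises the average — include it.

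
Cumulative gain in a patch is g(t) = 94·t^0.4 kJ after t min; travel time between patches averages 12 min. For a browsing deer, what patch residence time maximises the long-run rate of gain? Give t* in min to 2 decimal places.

Maximise g(t)/(T+t): set derivative to zero → g'(t)(T+t) = g(t).
g'(t) = 0.4·94·t^-0.6. Setting 0.4·94·t^-0.6 = 94·t^0.4/(12+t) gives 0.4(12+t) = t, so 0.60·t = 0.4×12.
t* = 0.4×12/0.60 = 8 min.

8.00 min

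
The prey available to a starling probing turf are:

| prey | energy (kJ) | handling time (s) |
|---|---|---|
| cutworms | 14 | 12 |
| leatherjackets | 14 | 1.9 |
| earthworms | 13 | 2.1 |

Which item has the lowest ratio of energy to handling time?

Profitability E/h (kJ/s): cutworms = 14/12 = 1.17, leatherjackets = 14/1.9 = 7.37, earthworms = 13/2.1 = 6.19.
Ranked: leatherjackets > earthworms > cutworms.

cutworms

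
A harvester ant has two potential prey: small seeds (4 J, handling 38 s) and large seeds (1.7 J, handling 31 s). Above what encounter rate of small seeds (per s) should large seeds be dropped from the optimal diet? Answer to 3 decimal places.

0.029 per s

Drop large seeds once their profitability E₂/h₂ falls below the rate achievable on small seeds alone: E₂/h₂ = λE₁/(1 + λh₁).
Solve for λ: λE₁h₂ = E₂(1 + λh₁) → λ(E₁h₂ − E₂h₁) = E₂ → λ = E₂/(E₁h₂ − E₂h₁).
λ = 1.7/(4×31 − 1.7×38) = 1.7/59.4 = 0.02862 per s.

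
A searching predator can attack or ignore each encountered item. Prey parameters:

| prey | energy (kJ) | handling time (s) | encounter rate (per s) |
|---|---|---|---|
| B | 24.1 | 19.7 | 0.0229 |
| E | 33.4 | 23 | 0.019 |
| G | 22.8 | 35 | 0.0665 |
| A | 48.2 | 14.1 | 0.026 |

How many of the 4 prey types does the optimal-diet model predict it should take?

E/h in descending order: A 3.42, E 1.45, B 1.22, G 0.651 kJ/s. The optimal diet is the largest prefix of this list for which every included type satisfies E_i/h_i > R on the types above it.
Rate on top 1: 0.917. E: 1.45 > 0.917 → include.
Rate on top 2: 1.047. B: 1.22 > 1.047 → include.
Rate on top 3: 1.082. G: 0.651 < 1.082 → exclude; stop.
Optimal diet: A, E, B — 3 of 4 types.

3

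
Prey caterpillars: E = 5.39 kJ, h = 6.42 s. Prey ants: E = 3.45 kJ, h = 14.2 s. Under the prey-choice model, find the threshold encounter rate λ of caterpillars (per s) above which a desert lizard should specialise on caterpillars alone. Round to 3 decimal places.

Drop ants once their profitability E₂/h₂ falls below the rate achievable on caterpillars alone: E₂/h₂ = λE₁/(1 + λh₁).
Solve for λ: λE₁h₂ = E₂(1 + λh₁) → λ(E₁h₂ − E₂h₁) = E₂ → λ = E₂/(E₁h₂ − E₂h₁).
λ = 3.45/(5.39×14.2 − 3.45×6.42) = 3.45/54.39 = 0.06343 per s.

0.063 per s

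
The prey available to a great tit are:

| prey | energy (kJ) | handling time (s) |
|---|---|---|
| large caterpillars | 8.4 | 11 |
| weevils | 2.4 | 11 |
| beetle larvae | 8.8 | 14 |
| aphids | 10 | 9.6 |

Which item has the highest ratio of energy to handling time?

aphids

Profitability E/h (kJ/s): large caterpillars = 8.4/11 = 0.764, weevils = 2.4/11 = 0.218, beetle larvae = 8.8/14 = 0.629, aphids = 10/9.6 = 1.04.
Ranked: aphids > large caterpillars > beetle larvae > weevils.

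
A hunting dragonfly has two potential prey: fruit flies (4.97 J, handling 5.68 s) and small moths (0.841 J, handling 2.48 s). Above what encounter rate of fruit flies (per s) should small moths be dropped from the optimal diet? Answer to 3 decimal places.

0.111 per s

Drop small moths once their profitability E₂/h₂ falls below the rate achievable on fruit flies alone: E₂/h₂ = λE₁/(1 + λh₁).
Solve for λ: λE₁h₂ = E₂(1 + λh₁) → λ(E₁h₂ − E₂h₁) = E₂ → λ = E₂/(E₁h₂ − E₂h₁).
λ = 0.841/(4.97×2.48 − 0.841×5.68) = 0.841/7.549 = 0.1114 per s.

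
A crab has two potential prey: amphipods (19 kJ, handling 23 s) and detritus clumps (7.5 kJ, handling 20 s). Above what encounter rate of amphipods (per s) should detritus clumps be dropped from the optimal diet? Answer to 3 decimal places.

Drop detritus clumps once their profitability E₂/h₂ falls below the rate achievable on amphipods alone: E₂/h₂ = λE₁/(1 + λh₁).
Solve for λ: λE₁h₂ = E₂(1 + λh₁) → λ(E₁h₂ − E₂h₁) = E₂ → λ = E₂/(E₁h₂ − E₂h₁).
λ = 7.5/(19×20 − 7.5×23) = 7.5/207.5 = 0.03614 per s.

0.036 per s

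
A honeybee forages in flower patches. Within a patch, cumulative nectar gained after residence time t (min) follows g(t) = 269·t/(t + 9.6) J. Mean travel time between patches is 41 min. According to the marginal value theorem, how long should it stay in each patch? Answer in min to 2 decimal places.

19.84 min

Maximise g(t)/(T+t): set derivative to zero → g'(t)(T+t) = g(t).
g'(t) = 269·9.6/(t + 9.6)². Setting 269·9.6/(t+9.6)² = 269t/[(t+9.6)(41+t)] gives 9.6(41+t) = t(t+9.6), so t² = 9.6×41 = 393.6.
t* = √393.6 = 19.84 min.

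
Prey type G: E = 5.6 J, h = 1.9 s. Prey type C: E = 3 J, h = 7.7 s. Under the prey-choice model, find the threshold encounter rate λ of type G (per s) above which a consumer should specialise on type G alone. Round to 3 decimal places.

Drop type C once their profitability E₂/h₂ falls below the rate achievable on type G alone: E₂/h₂ = λE₁/(1 + λh₁).
Solve for λ: λE₁h₂ = E₂(1 + λh₁) → λ(E₁h₂ − E₂h₁) = E₂ → λ = E₂/(E₁h₂ − E₂h₁).
λ = 3/(5.6×7.7 − 3×1.9) = 3/37.42 = 0.08017 per s.

0.080 per s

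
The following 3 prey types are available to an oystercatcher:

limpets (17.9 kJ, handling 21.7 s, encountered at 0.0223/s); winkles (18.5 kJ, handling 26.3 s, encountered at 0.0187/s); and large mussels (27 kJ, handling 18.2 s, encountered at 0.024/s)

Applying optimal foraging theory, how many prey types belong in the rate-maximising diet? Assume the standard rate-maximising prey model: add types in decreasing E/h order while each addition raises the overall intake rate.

Rank by E/h (kJ/s): large mussels 1.48, limpets 0.825, winkles 0.703. Include each in turn until the next type's E/h falls below the running intake rate.
Rate on top 1: 0.451. limpets: 0.825 > 0.451 → include.
Rate on top 2: 0.5452. winkles: 0.703 > 0.5452 → include.
Optimal diet: large mussels, limpets, winkles — 3 of 3 types.

3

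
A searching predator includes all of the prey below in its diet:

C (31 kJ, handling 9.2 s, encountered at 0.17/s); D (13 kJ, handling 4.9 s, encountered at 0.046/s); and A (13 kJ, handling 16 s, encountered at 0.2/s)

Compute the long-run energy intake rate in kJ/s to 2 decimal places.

R = (0.17×31 + 0.046×13 + 0.2×13) / (1 + 0.17×9.2 + 0.046×4.9 + 0.2×16) = 8.468/5.989 = 1.414 kJ/s.

1.41 kJ/s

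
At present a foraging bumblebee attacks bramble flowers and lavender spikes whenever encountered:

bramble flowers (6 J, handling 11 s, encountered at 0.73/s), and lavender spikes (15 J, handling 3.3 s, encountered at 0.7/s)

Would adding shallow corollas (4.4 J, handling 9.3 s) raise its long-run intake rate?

No

On bramble flowers and lavender spikes alone, R = ΣλE/(1+Σλh) = 14.88/11.34 = 1.312 J/s.
Profitability of shallow corollas: 4.4/9.3 = 0.4731 J/s.
0.4731 < 1.312, so adding shallow corollas would lower the average — exclude it.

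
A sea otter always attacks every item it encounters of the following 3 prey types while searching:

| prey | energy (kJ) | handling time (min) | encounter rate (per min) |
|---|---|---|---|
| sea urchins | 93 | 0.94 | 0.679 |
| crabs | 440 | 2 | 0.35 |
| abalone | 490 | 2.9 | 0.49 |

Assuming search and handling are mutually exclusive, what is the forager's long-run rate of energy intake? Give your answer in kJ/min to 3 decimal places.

R = (0.679×93 + 0.35×440 + 0.49×490) / (1 + 0.679×0.94 + 0.35×2 + 0.49×2.9) = 457.2/3.759 = 121.6 kJ/min.

121.632 kJ/min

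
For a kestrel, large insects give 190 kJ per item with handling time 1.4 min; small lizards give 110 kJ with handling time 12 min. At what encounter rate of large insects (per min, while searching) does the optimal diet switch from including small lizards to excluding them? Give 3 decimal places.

0.052 per min

Drop small lizards once their profitability E₂/h₂ falls below the rate achievable on large insects alone: E₂/h₂ = λE₁/(1 + λh₁).
Solve for λ: λE₁h₂ = E₂(1 + λh₁) → λ(E₁h₂ − E₂h₁) = E₂ → λ = E₂/(E₁h₂ − E₂h₁).
λ = 110/(190×12 − 110×1.4) = 110/2126 = 0.05174 per min.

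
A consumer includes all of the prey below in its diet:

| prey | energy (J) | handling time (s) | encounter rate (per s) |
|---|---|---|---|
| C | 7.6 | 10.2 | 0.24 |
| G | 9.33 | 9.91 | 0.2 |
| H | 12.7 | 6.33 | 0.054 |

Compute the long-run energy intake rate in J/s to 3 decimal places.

R = Σλ_iE_i / (1 + Σλ_ih_i)
Numerator: 0.24×7.6 + 0.2×9.33 + 0.054×12.7 = 4.376
Denominator: 1 + 0.24×10.2 + 0.2×9.91 + 0.054×6.33 = 5.772
R = 4.376/5.772 = 0.7581 J/s

0.758 J/s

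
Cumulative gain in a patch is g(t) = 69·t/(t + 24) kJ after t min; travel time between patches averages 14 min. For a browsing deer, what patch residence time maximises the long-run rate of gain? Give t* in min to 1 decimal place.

18.3 min

By the marginal value theorem, leave when the instantaneous gain rate g'(t) equals the habitat-wide average g(t)/(T + t).
g'(t) = 69·24/(t + 24)². Setting 69·24/(t+24)² = 69t/[(t+24)(14+t)] gives 24(14+t) = t(t+24), so t² = 24×14 = 336.
t* = √336 = 18.33 min.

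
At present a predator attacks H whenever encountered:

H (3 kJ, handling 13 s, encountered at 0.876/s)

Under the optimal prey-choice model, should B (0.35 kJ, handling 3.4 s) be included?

No

Intake rate on the current diet: R = (0.876×3) / (1 + 0.876×13) = 2.628/12.39 = 0.2121 kJ/s.
Profitability of B: 0.35/3.4 = 0.1029 kJ/s.
0.1029 < 0.2121, so adding B would lower the average — exclude it.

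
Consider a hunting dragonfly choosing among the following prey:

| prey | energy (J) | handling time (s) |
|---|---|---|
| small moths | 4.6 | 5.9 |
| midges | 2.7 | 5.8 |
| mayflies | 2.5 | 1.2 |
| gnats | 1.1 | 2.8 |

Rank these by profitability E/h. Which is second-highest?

Profitability E/h (J/s): small moths = 4.6/5.9 = 0.78, midges = 2.7/5.8 = 0.466, mayflies = 2.5/1.2 = 2.08, gnats = 1.1/2.8 = 0.393.
Ranked: mayflies > small moths > midges > gnats.

small moths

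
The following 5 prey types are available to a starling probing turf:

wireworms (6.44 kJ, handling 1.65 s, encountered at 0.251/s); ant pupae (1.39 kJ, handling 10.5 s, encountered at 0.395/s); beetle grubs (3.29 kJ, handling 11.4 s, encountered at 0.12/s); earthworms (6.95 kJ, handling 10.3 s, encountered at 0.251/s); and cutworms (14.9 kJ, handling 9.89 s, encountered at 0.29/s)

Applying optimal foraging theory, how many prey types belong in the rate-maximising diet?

2

E/h in descending order: wireworms 3.9, cutworms 1.51, earthworms 0.675, beetle grubs 0.289, ant pupae 0.132 kJ/s. The optimal diet is the largest prefix of this list for which every included type satisfies E_i/h_i > R on the types above it.
Rate on top 1: 1.143. cutworms: 1.51 > 1.143 → include.
Rate on top 2: 1.387. earthworms: 0.675 < 1.387 → exclude; stop.
Optimal diet: wireworms, cutworms — 2 of 5 types.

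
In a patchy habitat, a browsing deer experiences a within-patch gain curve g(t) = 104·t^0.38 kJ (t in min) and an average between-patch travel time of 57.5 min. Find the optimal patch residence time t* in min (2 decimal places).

35.24 min

Maximise g(t)/(T+t): set derivative to zero → g'(t)(T+t) = g(t).
g'(t) = 0.38·104·t^-0.62. Setting 0.38·104·t^-0.62 = 104·t^0.38/(57.5+t) gives 0.38(57.5+t) = t, so 0.62·t = 0.38×57.5.
t* = 0.38×57.5/0.62 = 35.24 min.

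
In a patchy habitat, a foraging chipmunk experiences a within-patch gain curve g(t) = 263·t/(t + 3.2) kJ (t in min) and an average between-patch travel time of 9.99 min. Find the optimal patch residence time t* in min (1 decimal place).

Maximise g(t)/(T+t): set derivative to zero → g'(t)(T+t) = g(t).
g'(t) = 263·3.2/(t + 3.2)². Setting 263·3.2/(t+3.2)² = 263t/[(t+3.2)(9.99+t)] gives 3.2(9.99+t) = t(t+3.2), so t² = 3.2×9.99 = 31.97.
t* = √31.97 = 5.654 min.

5.7 min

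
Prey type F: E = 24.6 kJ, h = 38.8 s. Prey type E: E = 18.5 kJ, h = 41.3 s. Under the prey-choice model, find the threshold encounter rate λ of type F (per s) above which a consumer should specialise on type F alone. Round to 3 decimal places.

Drop type E once their profitability E₂/h₂ falls below the rate achievable on type F alone: E₂/h₂ = λE₁/(1 + λh₁).
Solve for λ: λE₁h₂ = E₂(1 + λh₁) → λ(E₁h₂ − E₂h₁) = E₂ → λ = E₂/(E₁h₂ − E₂h₁).
λ = 18.5/(24.6×41.3 − 18.5×38.8) = 18.5/298.2 = 0.06204 per s.

0.062 per s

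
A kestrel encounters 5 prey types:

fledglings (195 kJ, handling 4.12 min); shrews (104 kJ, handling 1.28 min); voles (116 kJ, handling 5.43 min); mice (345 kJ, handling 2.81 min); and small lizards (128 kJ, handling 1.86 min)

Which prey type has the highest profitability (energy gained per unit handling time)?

mice

Profitability E/h (kJ/min): fledglings = 195/4.12 = 47.3, shrews = 104/1.28 = 81.2, voles = 116/5.43 = 21.4, mice = 345/2.81 = 123, small lizards = 128/1.86 = 68.8.
Ranked: mice > shrews > small lizards > fledglings > voles.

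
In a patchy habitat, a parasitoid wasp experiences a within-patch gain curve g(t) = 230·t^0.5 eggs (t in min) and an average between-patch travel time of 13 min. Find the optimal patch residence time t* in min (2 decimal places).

By the marginal value theorem, leave when the instantaneous gain rate g'(t) equals the habitat-wide average g(t)/(T + t).
g'(t) = 0.5·230·t^-0.5. Setting 0.5·230·t^-0.5 = 230·t^0.5/(13+t) gives 0.5(13+t) = t, so 0.50·t = 0.5×13.
t* = 0.5×13/0.50 = 13 min.

13.00 min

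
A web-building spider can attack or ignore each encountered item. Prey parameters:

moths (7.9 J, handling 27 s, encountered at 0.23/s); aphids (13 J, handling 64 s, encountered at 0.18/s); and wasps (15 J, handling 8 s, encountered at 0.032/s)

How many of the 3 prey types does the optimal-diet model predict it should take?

E/h in descending order: wasps 1.88, moths 0.293, aphids 0.203 J/s. The optimal diet is the largest prefix of this list for which every included type satisfies E_i/h_i > R on the types above it.
Rate on top 1: 0.3822. moths: 0.293 < 0.3822 → exclude; stop.
Optimal diet: wasps — 1 of 3 types.

1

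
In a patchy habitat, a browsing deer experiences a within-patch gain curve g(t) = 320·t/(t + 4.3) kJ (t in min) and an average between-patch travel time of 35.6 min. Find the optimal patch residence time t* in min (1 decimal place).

By the marginal value theorem, leave when the instantaneous gain rate g'(t) equals the habitat-wide average g(t)/(T + t).
g'(t) = 320·4.3/(t + 4.3)². Setting 320·4.3/(t+4.3)² = 320t/[(t+4.3)(35.6+t)] gives 4.3(35.6+t) = t(t+4.3), so t² = 4.3×35.6 = 153.1.
t* = √153.1 = 12.37 min.

12.4 min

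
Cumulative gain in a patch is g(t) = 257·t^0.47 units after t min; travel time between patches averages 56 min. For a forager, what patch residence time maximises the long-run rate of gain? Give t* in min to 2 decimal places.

Maximise g(t)/(T+t): set derivative to zero → g'(t)(T+t) = g(t).
g'(t) = 0.47·257·t^-0.53. Setting 0.47·257·t^-0.53 = 257·t^0.47/(56+t) gives 0.47(56+t) = t, so 0.53·t = 0.47×56.
t* = 0.47×56/0.53 = 49.66 min.

49.66 min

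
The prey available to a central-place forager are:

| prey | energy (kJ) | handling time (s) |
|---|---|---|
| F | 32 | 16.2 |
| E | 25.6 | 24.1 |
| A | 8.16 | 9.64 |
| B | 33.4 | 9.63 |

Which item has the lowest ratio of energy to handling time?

In descending order of E/h:
B: 33.4/9.63 = 3.47 kJ/s
F: 32/16.2 = 1.98 kJ/s
E: 25.6/24.1 = 1.06 kJ/s
A: 8.16/9.64 = 0.846 kJ/s

A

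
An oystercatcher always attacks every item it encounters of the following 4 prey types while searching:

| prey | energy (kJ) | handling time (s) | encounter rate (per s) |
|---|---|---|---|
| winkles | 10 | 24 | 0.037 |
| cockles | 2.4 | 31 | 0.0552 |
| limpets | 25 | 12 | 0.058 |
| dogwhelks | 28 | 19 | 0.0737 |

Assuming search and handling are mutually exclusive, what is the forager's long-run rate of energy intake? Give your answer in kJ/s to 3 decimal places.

0.705 kJ/s

R = Σλ_iE_i / (1 + Σλ_ih_i)
Numerator: 0.037×10 + 0.0552×2.4 + 0.058×25 + 0.0737×28 = 4.016
Denominator: 1 + 0.037×24 + 0.0552×31 + 0.058×12 + 0.0737×19 = 5.696
R = 4.016/5.696 = 0.7051 kJ/s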